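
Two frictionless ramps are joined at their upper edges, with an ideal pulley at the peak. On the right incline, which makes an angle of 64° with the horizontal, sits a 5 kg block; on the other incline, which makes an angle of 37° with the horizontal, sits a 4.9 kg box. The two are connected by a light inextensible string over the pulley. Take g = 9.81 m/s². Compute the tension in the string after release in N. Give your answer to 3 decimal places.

36.431 N

Resolve each weight along its own incline: the 5 kg mass has component 5 × 9.81 × sin 64° = 44.086 N down its slope, and the 4.9 kg mass has 4.9 × 9.81 × sin 37° = 28.929 N down its slope.
The 5 kg side's 44.086 N exceeds the other side's 28.929 N, so that mass slides down and the 4.9 kg mass slides up. Taking that direction as positive, Newton's second law for the whole system gives 44.086 − 28.929 = (5 + 4.9) a, so a = 15.157 / 9.9 = 1.5310 m/s².
For the 4.9 kg mass (up-slope positive): T − 28.929 = 4.9 × 1.5310, so T = 36.431 N.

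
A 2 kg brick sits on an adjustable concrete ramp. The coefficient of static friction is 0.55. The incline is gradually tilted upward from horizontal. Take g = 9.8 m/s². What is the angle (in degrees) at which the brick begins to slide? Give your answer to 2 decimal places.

At the threshold of sliding, static friction is at its maximum μ_s N and exactly balances the weight component along the incline: mg sin θ = μ_s mg cos θ.
Hence tan θ = μ_s = 0.55, so θ = arctan(0.55) = 28.8108°.

28.81°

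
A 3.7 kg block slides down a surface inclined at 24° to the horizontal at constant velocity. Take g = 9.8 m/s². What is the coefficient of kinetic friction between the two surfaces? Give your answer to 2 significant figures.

0.45

At constant velocity the net force along the incline is zero: mg sin 24° = μ mg cos 24°.
So μ = tan 24° = 0.4067 / 0.9135 = 0.4452.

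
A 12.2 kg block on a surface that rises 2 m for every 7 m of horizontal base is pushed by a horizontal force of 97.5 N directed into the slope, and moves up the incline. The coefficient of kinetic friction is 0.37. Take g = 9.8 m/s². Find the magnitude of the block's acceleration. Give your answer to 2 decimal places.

0.69 m/s²

The horizontal push has components F cos 15.95° = 97.5 × 0.9615 = 93.746 N up the incline and F sin 15.95° = 97.5 × 0.2747 = 26.783 N pressing into the surface.
The normal force is therefore N = mg cos 15.95° + F sin 15.95° = 114.957 + 26.783 = 141.740 N, and kinetic friction down the slope is μN = 0.37 × 141.740 = 52.444 N.
Along the incline: F cos 15.95° − mg sin 15.95° − μN = ma, so 93.746 − 32.843 − 52.444 = 12.2 a, giving a = 0.6934 m/s².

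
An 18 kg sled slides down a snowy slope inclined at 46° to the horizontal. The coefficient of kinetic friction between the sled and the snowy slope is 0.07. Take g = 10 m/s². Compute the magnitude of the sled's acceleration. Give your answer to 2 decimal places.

6.71 m/s²

Resolving the weight along the incline: the component pulling the sled down the slope is mg sin 46° = 18 × 10 × 0.7193 = 129.474 N, and the normal force is N = mg cos 46° = 18 × 10 × 0.6947 = 125.046 N.
Kinetic friction acts up the slope with magnitude f = μN = 0.07 × 125.046 = 8.753 N.
Net force along the incline is 129.474 − 8.753 = 120.721 N, so a = 120.721 / 18 = 6.7067 m/s².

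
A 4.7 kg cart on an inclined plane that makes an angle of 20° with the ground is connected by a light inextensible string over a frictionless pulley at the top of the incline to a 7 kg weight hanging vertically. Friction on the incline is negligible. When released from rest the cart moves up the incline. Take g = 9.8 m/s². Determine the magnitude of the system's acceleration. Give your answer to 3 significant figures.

For the cart on the incline: the weight component along the slope is m₁g sin 20° = 4.7 × 9.8 × 0.3420 = 15.753 N and the normal force is N = m₁g cos 20° = 43.282 N.
Newton's second law for the cart (up-slope positive): T − 15.753 = 4.7 a. For the hanging weight (downward positive): 7 × 9.8 − T = 7 a.
Adding the two equations eliminates T: 52.847 = 11.7 a, so a = 4.5168 m/s².

4.52 m/s²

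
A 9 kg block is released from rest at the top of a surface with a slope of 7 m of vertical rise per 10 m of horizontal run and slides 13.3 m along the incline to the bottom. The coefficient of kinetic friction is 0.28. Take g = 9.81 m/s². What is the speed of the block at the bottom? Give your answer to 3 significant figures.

The weight component along the incline is mg sin 34.99° = 50.631 N and the normal force is N = mg cos 34.99° = 72.330 N.
Friction up the slope is f = μN = 0.28 × 72.330 = 20.252 N, so the net downslope force is 50.631 − 20.252 = 30.379 N and a = 30.379 / 9 = 3.3754 m/s².
Starting from rest over a distance of 13.3 m, v² = 2aL = 2 × 3.3754 × 13.3 = 89.7856, so v = 9.4755 m/s.

9.48 m/s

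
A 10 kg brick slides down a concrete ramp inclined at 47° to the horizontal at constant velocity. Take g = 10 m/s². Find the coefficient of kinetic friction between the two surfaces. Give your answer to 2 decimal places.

At constant velocity the net force along the incline is zero: mg sin 47° = μ mg cos 47°.
So μ = tan 47° = 0.7314 / 0.6820 = 1.0724.

1.07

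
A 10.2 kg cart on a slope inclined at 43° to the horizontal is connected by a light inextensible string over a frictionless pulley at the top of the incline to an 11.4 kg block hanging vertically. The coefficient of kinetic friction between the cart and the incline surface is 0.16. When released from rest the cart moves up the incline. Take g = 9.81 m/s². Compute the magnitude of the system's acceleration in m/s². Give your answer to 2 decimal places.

1.48 m/s²

For the cart on the incline: the weight component along the slope is m₁g sin 43° = 10.2 × 9.81 × 0.6820 = 68.242 N and the normal force is N = m₁g cos 43° = 73.181 N.
Kinetic friction opposes the cart's motion up the incline: f = μN = 0.16 × 73.181 = 11.709 N acting down the slope.
Newton's second law for the cart (up-slope positive): T − 68.242 − 11.709 = 10.2 a. For the hanging block (downward positive): 11.4 × 9.81 − T = 11.4 a.
Adding the two equations eliminates T: 31.883 = 21.6 a, so a = 1.4761 m/s².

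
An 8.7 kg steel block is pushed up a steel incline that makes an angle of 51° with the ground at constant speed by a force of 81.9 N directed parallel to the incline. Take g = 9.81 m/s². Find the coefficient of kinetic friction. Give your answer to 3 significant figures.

At constant speed ΣF = 0 along the incline. The applied 81.9 N acts up the slope; the weight component mg sin 51° = 66.327 N and kinetic friction μN both act down the slope.
So 81.9 = 66.327 + μ × 53.711, giving μ = (81.9 − 66.327) / 53.711 = 0.2899.

0.290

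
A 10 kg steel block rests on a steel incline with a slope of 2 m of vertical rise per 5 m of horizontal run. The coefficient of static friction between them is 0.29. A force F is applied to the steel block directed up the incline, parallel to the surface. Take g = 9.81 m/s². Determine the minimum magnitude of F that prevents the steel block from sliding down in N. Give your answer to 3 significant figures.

The normal force is N = mg cos 21.80° = 91.084 N. With F at its minimum the steel block is on the verge of sliding down, so static friction is at its maximum μ_s N = 0.29 × 91.084 = 26.414 N and acts up the slope.
Equilibrium along the incline: F + μ_s N = mg sin 21.80°, so F = 36.433 − 26.414 = 10.019 N.

10.0 N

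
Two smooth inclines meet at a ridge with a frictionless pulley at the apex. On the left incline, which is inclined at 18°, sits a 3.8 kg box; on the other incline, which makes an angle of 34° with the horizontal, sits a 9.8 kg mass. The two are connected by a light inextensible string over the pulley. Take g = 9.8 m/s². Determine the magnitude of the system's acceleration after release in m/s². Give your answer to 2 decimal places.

Resolve each weight along its own incline: the 3.8 kg mass has component 3.8 × 9.8 × sin 18° = 11.508 N down its slope, and the 9.8 kg mass has 9.8 × 9.8 × sin 34° = 53.705 N down its slope.
The 9.8 kg side's 53.705 N exceeds the other side's 11.508 N, so that mass slides down and the 3.8 kg mass slides up. Taking that direction as positive, Newton's second law for the whole system gives 53.705 − 11.508 = (3.8 + 9.8) a, so a = 42.197 / 13.6 = 3.1027 m/s².

3.10 m/s²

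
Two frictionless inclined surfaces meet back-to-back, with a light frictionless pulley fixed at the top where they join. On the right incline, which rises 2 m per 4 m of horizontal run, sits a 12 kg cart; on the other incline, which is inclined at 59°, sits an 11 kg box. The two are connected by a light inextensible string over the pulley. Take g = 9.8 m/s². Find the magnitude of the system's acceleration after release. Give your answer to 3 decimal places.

1.731 m/s²

Resolve each weight along its own incline: the 12 kg mass has component 12 × 9.8 × sin 26.57° = 52.592 N down its slope, and the 11 kg mass has 11 × 9.8 × sin 59° = 92.403 N down its slope.
The 11 kg side's 92.403 N exceeds the other side's 52.592 N, so that mass slides down and the 12 kg mass slides up. Taking that direction as positive, Newton's second law for the whole system gives 92.403 − 52.592 = (12 + 11) a, so a = 39.811 / 23 = 1.7309 m/s².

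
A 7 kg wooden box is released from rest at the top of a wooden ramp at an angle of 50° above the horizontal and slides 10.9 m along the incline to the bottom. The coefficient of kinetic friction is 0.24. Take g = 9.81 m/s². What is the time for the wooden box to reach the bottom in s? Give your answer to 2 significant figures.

The weight component along the incline is mg sin 50° = 52.604 N and the normal force is N = mg cos 50° = 44.140 N.
Friction up the slope is f = μN = 0.24 × 44.140 = 10.594 N, so the net downslope force is 52.604 − 10.594 = 42.010 N and a = 42.010 / 7 = 6.0014 m/s².
Starting from rest, L = ½at², so t = √(2L/a) = √(2 × 10.9 / 6.0014) = 1.9059 s.

1.9 s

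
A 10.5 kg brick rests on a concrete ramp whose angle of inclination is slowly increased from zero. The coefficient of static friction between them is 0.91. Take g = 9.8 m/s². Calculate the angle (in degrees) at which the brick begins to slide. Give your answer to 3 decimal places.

At the threshold of sliding, static friction is at its maximum μ_s N and exactly balances the weight component along the incline: mg sin θ = μ_s mg cos θ.
Hence tan θ = μ_s = 0.91, so θ = arctan(0.91) = 42.3022°.

42.302°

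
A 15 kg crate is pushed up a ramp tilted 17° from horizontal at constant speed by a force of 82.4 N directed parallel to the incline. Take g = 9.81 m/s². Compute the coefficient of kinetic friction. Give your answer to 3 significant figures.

At constant speed ΣF = 0 along the incline. The applied 82.4 N acts up the slope; the weight component mg sin 17° = 43.022 N and kinetic friction μN both act down the slope.
So 82.4 = 43.022 + μ × 140.720, giving μ = (82.4 − 43.022) / 140.720 = 0.2798.

0.280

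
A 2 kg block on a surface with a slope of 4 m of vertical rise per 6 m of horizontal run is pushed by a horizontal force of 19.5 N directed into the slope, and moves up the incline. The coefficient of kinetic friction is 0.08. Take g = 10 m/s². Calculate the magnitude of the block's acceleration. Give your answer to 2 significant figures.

1.5 m/s²

The horizontal push has components F cos 33.69° = 19.5 × 0.8321 = 16.226 N up the incline and F sin 33.69° = 19.5 × 0.5547 = 10.817 N pressing into the surface.
The normal force is therefore N = mg cos 33.69° + F sin 33.69° = 16.642 + 10.817 = 27.459 N, and kinetic friction down the slope is μN = 0.08 × 27.459 = 2.197 N.
Along the incline: F cos 33.69° − mg sin 33.69° − μN = ma, so 16.226 − 11.094 − 2.197 = 2 a, giving a = 1.4675 m/s².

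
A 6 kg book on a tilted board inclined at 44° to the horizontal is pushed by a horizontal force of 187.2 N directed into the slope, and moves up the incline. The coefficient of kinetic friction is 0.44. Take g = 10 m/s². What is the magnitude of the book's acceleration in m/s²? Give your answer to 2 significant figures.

2.8 m/s²

The horizontal push has components F cos 44° = 187.2 × 0.7193 = 134.653 N up the incline and F sin 44° = 187.2 × 0.6947 = 130.048 N pressing into the surface.
The normal force is therefore N = mg cos 44° + F sin 44° = 43.158 + 130.048 = 173.206 N, and kinetic friction down the slope is μN = 0.44 × 173.206 = 76.211 N.
Along the incline: F cos 44° − mg sin 44° − μN = ma, so 134.653 − 41.682 − 76.211 = 6 a, giving a = 2.7933 m/s².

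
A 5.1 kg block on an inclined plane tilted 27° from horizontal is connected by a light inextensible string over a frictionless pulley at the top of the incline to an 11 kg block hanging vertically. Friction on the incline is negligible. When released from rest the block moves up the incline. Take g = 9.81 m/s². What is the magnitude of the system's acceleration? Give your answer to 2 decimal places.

For the block on the incline: the weight component along the slope is m₁g sin 27° = 5.1 × 9.81 × 0.4540 = 22.714 N and the normal force is N = m₁g cos 27° = 44.578 N.
Newton's second law for the block (up-slope positive): T − 22.714 = 5.1 a. For the hanging block (downward positive): 11 × 9.81 − T = 11 a.
Adding the two equations eliminates T: 85.196 = 16.1 a, so a = 5.2917 m/s².

5.29 m/s²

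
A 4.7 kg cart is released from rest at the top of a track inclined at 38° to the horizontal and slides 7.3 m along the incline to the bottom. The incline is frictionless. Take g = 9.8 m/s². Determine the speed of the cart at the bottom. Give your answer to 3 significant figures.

9.39 m/s

The weight component along the incline is mg sin 38° = 28.357 N and the normal force is N = mg cos 38° = 36.296 N.
With no friction, a = g sin 38° = 6.0335 m/s².
Starting from rest over a distance of 7.3 m, v² = 2aL = 2 × 6.0335 × 7.3 = 88.0891, so v = 9.3856 m/s.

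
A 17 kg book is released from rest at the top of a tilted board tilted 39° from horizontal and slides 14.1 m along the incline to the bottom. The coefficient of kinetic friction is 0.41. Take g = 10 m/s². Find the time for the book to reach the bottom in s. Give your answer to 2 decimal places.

The weight component along the incline is mg sin 39° = 106.984 N and the normal force is N = mg cos 39° = 132.115 N.
Friction up the slope is f = μN = 0.41 × 132.115 = 54.167 N, so the net downslope force is 106.984 − 54.167 = 52.817 N and a = 52.817 / 17 = 3.1069 m/s².
Starting from rest, L = ½at², so t = √(2L/a) = √(2 × 14.1 / 3.1069) = 3.0127 s.

3.01 s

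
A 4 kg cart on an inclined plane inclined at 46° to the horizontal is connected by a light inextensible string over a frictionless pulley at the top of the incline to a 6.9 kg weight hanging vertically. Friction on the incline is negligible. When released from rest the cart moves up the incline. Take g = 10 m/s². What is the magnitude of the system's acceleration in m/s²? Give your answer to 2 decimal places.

3.69 m/s²

For the cart on the incline: the weight component along the slope is m₁g sin 46° = 4 × 10 × 0.7193 = 28.772 N and the normal force is N = m₁g cos 46° = 27.786 N.
Newton's second law for the cart (up-slope positive): T − 28.772 = 4 a. For the hanging weight (downward positive): 6.9 × 10 − T = 6.9 a.
Adding the two equations eliminates T: 40.228 = 10.9 a, so a = 3.6906 m/s².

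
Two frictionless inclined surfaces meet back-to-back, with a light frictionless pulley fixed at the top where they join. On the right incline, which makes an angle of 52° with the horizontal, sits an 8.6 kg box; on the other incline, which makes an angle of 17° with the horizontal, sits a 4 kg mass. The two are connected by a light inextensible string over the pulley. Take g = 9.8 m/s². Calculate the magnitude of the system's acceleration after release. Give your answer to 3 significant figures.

Resolve each weight along its own incline: the 8.6 kg mass has component 8.6 × 9.8 × sin 52° = 66.414 N down its slope, and the 4 kg mass has 4 × 9.8 × sin 17° = 11.461 N down its slope.
The 8.6 kg side's 66.414 N exceeds the other side's 11.461 N, so that mass slides down and the 4 kg mass slides up. Taking that direction as positive, Newton's second law for the whole system gives 66.414 − 11.461 = (8.6 + 4) a, so a = 54.953 / 12.6 = 4.3613 m/s².

4.36 m/s²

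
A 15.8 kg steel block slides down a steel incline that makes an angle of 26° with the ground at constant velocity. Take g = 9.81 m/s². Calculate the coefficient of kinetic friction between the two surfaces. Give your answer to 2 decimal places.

At constant velocity the net force along the incline is zero: mg sin 26° = μ mg cos 26°.
So μ = tan 26° = 0.4384 / 0.8988 = 0.4878.

0.49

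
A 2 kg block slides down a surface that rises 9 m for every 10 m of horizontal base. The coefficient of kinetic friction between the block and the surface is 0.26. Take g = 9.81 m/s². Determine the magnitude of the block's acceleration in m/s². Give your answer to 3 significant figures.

4.67 m/s²

Resolving the weight along the incline: the component pulling the block down the slope is mg sin 41.99° = 2 × 9.81 × 0.6690 = 13.126 N, and the normal force is N = mg cos 41.99° = 2 × 9.81 × 0.7433 = 14.584 N.
Kinetic friction acts up the slope with magnitude f = μN = 0.26 × 14.584 = 3.792 N.
Net force along the incline is 13.126 − 3.792 = 9.334 N, so a = 9.334 / 2 = 4.6670 m/s².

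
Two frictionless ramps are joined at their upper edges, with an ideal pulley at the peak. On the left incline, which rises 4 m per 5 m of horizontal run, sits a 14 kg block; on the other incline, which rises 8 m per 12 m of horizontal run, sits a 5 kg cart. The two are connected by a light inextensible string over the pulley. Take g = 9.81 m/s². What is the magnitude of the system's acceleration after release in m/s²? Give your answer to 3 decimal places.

3.084 m/s²

Resolve each weight along its own incline: the 14 kg mass has component 14 × 9.81 × sin 38.66° = 85.796 N down its slope, and the 5 kg mass has 5 × 9.81 × sin 33.69° = 27.208 N down its slope.
The 14 kg side's 85.796 N exceeds the other side's 27.208 N, so that mass slides down and the 5 kg mass slides up. Taking that direction as positive, Newton's second law for the whole system gives 85.796 − 27.208 = (14 + 5) a, so a = 58.588 / 19 = 3.0836 m/s².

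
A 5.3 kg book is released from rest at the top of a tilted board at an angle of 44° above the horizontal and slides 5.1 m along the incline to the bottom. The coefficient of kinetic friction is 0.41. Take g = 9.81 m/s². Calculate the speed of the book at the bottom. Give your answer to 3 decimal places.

The weight component along the incline is mg sin 44° = 36.117 N and the normal force is N = mg cos 44° = 37.401 N.
Friction up the slope is f = μN = 0.41 × 37.401 = 15.334 N, so the net downslope force is 36.117 − 15.334 = 20.783 N and a = 20.783 / 5.3 = 3.9213 m/s².
Starting from rest over a distance of 5.1 m, v² = 2aL = 2 × 3.9213 × 5.1 = 39.9973, so v = 6.3243 m/s.

6.324 m/s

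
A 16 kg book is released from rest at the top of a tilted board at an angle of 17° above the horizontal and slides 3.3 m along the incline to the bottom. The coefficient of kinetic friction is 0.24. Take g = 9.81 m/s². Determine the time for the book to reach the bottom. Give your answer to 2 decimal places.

3.27 s

The weight component along the incline is mg sin 17° = 45.891 N and the normal force is N = mg cos 17° = 150.102 N.
Friction up the slope is f = μN = 0.24 × 150.102 = 36.024 N, so the net downslope force is 45.891 − 36.024 = 9.867 N and a = 9.867 / 16 = 0.6167 m/s².
Starting from rest, L = ½at², so t = √(2L/a) = √(2 × 3.3 / 0.6167) = 3.2714 s.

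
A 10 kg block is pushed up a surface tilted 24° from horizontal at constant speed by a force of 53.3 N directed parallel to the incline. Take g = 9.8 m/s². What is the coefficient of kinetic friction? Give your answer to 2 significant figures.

0.15

At constant speed ΣF = 0 along the incline. The applied 53.3 N acts up the slope; the weight component mg sin 24° = 39.860 N and kinetic friction μN both act down the slope.
So 53.3 = 39.860 + μ × 89.527, giving μ = (53.3 − 39.860) / 89.527 = 0.1501.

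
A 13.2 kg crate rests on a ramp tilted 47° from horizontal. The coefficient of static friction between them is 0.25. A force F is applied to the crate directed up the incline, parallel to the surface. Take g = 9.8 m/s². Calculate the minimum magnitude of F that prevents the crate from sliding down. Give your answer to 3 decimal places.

The normal force is N = mg cos 47° = 88.223 N. With F at its minimum the crate is on the verge of sliding down, so static friction is at its maximum μ_s N = 0.25 × 88.223 = 22.056 N and acts up the slope.
Equilibrium along the incline: F + μ_s N = mg sin 47°, so F = 94.608 − 22.056 = 72.552 N.

72.552 N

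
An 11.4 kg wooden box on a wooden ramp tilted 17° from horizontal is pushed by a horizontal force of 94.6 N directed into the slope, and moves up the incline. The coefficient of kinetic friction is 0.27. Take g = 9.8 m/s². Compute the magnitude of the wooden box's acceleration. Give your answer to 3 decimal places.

1.885 m/s²

The horizontal push has components F cos 17° = 94.6 × 0.9563 = 90.466 N up the incline and F sin 17° = 94.6 × 0.2924 = 27.661 N pressing into the surface.
The normal force is therefore N = mg cos 17° + F sin 17° = 106.838 + 27.661 = 134.499 N, and kinetic friction down the slope is μN = 0.27 × 134.499 = 36.315 N.
Along the incline: F cos 17° − mg sin 17° − μN = ma, so 90.466 − 32.667 − 36.315 = 11.4 a, giving a = 1.8846 m/s².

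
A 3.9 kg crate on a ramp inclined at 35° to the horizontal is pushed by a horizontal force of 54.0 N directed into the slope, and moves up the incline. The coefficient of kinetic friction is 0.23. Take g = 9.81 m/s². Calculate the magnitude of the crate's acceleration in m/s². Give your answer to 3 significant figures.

2.04 m/s²

The horizontal push has components F cos 35° = 54.0 × 0.8192 = 44.237 N up the incline and F sin 35° = 54.0 × 0.5736 = 30.974 N pressing into the surface.
The normal force is therefore N = mg cos 35° + F sin 35° = 31.342 + 30.974 = 62.316 N, and kinetic friction down the slope is μN = 0.23 × 62.316 = 14.333 N.
Along the incline: F cos 35° − mg sin 35° − μN = ma, so 44.237 − 21.945 − 14.333 = 3.9 a, giving a = 2.0408 m/s².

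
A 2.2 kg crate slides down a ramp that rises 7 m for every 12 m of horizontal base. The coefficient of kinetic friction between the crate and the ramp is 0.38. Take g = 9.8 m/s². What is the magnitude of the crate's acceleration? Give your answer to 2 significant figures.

1.7 m/s²

Resolving the weight along the incline: the component pulling the crate down the slope is mg sin 30.26° = 2.2 × 9.8 × 0.5039 = 10.864 N, and the normal force is N = mg cos 30.26° = 2.2 × 9.8 × 0.8638 = 18.624 N.
Kinetic friction acts up the slope with magnitude f = μN = 0.38 × 18.624 = 7.077 N.
Net force along the incline is 10.864 − 7.077 = 3.787 N, so a = 3.787 / 2.2 = 1.7214 m/s².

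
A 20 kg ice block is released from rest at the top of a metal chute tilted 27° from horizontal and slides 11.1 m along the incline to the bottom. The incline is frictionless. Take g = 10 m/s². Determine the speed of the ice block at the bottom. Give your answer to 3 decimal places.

The weight component along the incline is mg sin 27° = 90.798 N and the normal force is N = mg cos 27° = 178.201 N.
With no friction, a = g sin 27° = 4.5399 m/s².
Starting from rest over a distance of 11.1 m, v² = 2aL = 2 × 4.5399 × 11.1 = 100.7858, so v = 10.0392 m/s.

10.039 m/s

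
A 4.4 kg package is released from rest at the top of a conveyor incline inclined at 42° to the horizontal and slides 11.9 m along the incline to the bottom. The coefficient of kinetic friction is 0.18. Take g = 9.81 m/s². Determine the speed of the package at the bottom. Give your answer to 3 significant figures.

The weight component along the incline is mg sin 42° = 28.882 N and the normal force is N = mg cos 42° = 32.077 N.
Friction up the slope is f = μN = 0.18 × 32.077 = 5.774 N, so the net downslope force is 28.882 − 5.774 = 23.108 N and a = 23.108 / 4.4 = 5.2518 m/s².
Starting from rest over a distance of 11.9 m, v² = 2aL = 2 × 5.2518 × 11.9 = 124.9928, so v = 11.1800 m/s.

11.2 m/s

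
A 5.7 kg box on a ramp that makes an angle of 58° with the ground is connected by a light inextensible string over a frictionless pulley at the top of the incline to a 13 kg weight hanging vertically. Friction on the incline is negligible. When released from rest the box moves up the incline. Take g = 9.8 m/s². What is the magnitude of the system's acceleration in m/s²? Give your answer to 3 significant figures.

For the box on the incline: the weight component along the slope is m₁g sin 58° = 5.7 × 9.8 × 0.8480 = 47.369 N and the normal force is N = m₁g cos 58° = 29.601 N.
Newton's second law for the box (up-slope positive): T − 47.369 = 5.7 a. For the hanging weight (downward positive): 13 × 9.8 − T = 13 a.
Adding the two equations eliminates T: 80.031 = 18.7 a, so a = 4.2797 m/s².

4.28 m/s²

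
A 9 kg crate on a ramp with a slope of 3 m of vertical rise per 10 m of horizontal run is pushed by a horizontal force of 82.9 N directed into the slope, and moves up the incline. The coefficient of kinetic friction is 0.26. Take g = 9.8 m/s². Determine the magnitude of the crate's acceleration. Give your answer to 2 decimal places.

The horizontal push has components F cos 16.70° = 82.9 × 0.9578 = 79.402 N up the incline and F sin 16.70° = 82.9 × 0.2873 = 23.817 N pressing into the surface.
The normal force is therefore N = mg cos 16.70° + F sin 16.70° = 84.478 + 23.817 = 108.295 N, and kinetic friction down the slope is μN = 0.26 × 108.295 = 28.157 N.
Along the incline: F cos 16.70° − mg sin 16.70° − μN = ma, so 79.402 − 25.340 − 28.157 = 9 a, giving a = 2.8783 m/s².

2.88 m/s²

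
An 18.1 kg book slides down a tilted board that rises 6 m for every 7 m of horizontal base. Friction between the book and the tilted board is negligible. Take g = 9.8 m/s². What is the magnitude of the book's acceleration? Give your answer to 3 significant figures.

Resolving the weight along the incline: the component pulling the book down the slope is mg sin 40.60° = 18.1 × 9.8 × 0.6508 = 115.439 N, and the normal force is N = mg cos 40.60° = 18.1 × 9.8 × 0.7593 = 134.685 N.
With no friction the net force along the incline is 115.439 N, so a = g sin 40.60° = 115.439 / 18.1 = 6.3778 m/s².

6.38 m/s²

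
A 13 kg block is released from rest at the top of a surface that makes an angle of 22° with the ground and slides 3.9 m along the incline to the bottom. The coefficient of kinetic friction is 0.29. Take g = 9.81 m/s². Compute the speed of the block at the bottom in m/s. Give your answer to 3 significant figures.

The weight component along the incline is mg sin 22° = 47.774 N and the normal force is N = mg cos 22° = 118.244 N.
Friction up the slope is f = μN = 0.29 × 118.244 = 34.291 N, so the net downslope force is 47.774 − 34.291 = 13.483 N and a = 13.483 / 13 = 1.0372 m/s².
Starting from rest over a distance of 3.9 m, v² = 2aL = 2 × 1.0372 × 3.9 = 8.0902, so v = 2.8443 m/s.

2.84 m/s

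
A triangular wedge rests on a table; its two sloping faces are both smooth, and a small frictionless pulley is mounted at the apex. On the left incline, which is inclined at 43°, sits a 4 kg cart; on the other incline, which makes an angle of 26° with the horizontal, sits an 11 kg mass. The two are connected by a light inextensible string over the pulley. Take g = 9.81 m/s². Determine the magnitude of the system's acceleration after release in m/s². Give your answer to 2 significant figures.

1.4 m/s²

Resolve each weight along its own incline: the 4 kg mass has component 4 × 9.81 × sin 43° = 26.762 N down its slope, and the 11 kg mass has 11 × 9.81 × sin 26° = 47.305 N down its slope.
The 11 kg side's 47.305 N exceeds the other side's 26.762 N, so that mass slides down and the 4 kg mass slides up. Taking that direction as positive, Newton's second law for the whole system gives 47.305 − 26.762 = (4 + 11) a, so a = 20.543 / 15 = 1.3695 m/s².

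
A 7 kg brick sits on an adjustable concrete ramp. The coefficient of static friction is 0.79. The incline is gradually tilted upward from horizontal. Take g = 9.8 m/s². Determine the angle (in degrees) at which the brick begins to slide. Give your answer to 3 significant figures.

38.3°

At the threshold of sliding, static friction is at its maximum μ_s N and exactly balances the weight component along the incline: mg sin θ = μ_s mg cos θ.
Hence tan θ = μ_s = 0.79, so θ = arctan(0.79) = 38.3087°.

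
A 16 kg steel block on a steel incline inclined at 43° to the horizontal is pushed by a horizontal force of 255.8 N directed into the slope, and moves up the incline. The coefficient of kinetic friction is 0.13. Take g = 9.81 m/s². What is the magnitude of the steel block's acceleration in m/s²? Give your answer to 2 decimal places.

2.65 m/s²

The horizontal push has components F cos 43° = 255.8 × 0.7314 = 187.092 N up the incline and F sin 43° = 255.8 × 0.6820 = 174.456 N pressing into the surface.
The normal force is therefore N = mg cos 43° + F sin 43° = 114.801 + 174.456 = 289.257 N, and kinetic friction down the slope is μN = 0.13 × 289.257 = 37.603 N.
Along the incline: F cos 43° − mg sin 43° − μN = ma, so 187.092 − 107.047 − 37.603 = 16 a, giving a = 2.6526 m/s².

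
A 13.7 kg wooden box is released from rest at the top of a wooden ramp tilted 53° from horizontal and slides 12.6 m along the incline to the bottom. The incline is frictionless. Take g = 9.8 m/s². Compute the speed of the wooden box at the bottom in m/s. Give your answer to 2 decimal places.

The weight component along the incline is mg sin 53° = 107.225 N and the normal force is N = mg cos 53° = 80.800 N.
With no friction, a = g sin 53° = 7.8266 m/s².
Starting from rest over a distance of 12.6 m, v² = 2aL = 2 × 7.8266 × 12.6 = 197.2303, so v = 14.0439 m/s.

14.04 m/s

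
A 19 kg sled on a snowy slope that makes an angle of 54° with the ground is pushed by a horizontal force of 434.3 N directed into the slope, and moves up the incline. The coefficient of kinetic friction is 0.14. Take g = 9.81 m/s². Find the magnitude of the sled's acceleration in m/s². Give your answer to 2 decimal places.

2.10 m/s²

The horizontal push has components F cos 54° = 434.3 × 0.5878 = 255.282 N up the incline and F sin 54° = 434.3 × 0.8090 = 351.349 N pressing into the surface.
The normal force is therefore N = mg cos 54° + F sin 54° = 109.560 + 351.349 = 460.909 N, and kinetic friction down the slope is μN = 0.14 × 460.909 = 64.527 N.
Along the incline: F cos 54° − mg sin 54° − μN = ma, so 255.282 − 150.790 − 64.527 = 19 a, giving a = 2.1034 m/s².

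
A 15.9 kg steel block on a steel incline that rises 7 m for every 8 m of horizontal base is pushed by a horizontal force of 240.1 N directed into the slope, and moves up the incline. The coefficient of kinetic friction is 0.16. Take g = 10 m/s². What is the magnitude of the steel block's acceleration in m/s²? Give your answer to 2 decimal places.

The horizontal push has components F cos 41.19° = 240.1 × 0.7526 = 180.699 N up the incline and F sin 41.19° = 240.1 × 0.6585 = 158.106 N pressing into the surface.
The normal force is therefore N = mg cos 41.19° + F sin 41.19° = 119.663 + 158.106 = 277.769 N, and kinetic friction down the slope is μN = 0.16 × 277.769 = 44.443 N.
Along the incline: F cos 41.19° − mg sin 41.19° − μN = ma, so 180.699 − 104.701 − 44.443 = 15.9 a, giving a = 1.9846 m/s².

1.98 m/s²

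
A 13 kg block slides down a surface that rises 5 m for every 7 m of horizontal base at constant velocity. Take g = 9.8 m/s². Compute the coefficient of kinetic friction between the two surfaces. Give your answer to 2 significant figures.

At constant velocity the net force along the incline is zero: mg sin 35.54° = μ mg cos 35.54°.
So μ = tan 35.54° = 0.5812 / 0.8137 = 0.7143.

0.71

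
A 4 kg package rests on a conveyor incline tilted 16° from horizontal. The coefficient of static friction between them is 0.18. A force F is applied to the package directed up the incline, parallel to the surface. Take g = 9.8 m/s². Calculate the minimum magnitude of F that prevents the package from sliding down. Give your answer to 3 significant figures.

The normal force is N = mg cos 16° = 37.681 N. With F at its minimum the package is on the verge of sliding down, so static friction is at its maximum μ_s N = 0.18 × 37.681 = 6.783 N and acts up the slope.
Equilibrium along the incline: F + μ_s N = mg sin 16°, so F = 10.805 − 6.783 = 4.022 N.

4.02 N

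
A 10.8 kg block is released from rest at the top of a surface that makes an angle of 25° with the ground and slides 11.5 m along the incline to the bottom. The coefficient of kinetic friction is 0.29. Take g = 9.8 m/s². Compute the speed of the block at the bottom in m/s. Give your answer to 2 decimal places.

The weight component along the incline is mg sin 25° = 44.730 N and the normal force is N = mg cos 25° = 95.924 N.
Friction up the slope is f = μN = 0.29 × 95.924 = 27.818 N, so the net downslope force is 44.730 − 27.818 = 16.912 N and a = 16.912 / 10.8 = 1.5659 m/s².
Starting from rest over a distance of 11.5 m, v² = 2aL = 2 × 1.5659 × 11.5 = 36.0157, so v = 6.0013 m/s.

6.00 m/s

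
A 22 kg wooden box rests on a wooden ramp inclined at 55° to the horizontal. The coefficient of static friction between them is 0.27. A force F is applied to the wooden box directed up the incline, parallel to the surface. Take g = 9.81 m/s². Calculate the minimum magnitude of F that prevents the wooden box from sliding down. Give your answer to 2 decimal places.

143.37 N

The normal force is N = mg cos 55° = 123.789 N. With F at its minimum the wooden box is on the verge of sliding down, so static friction is at its maximum μ_s N = 0.27 × 123.789 = 33.423 N and acts up the slope.
Equilibrium along the incline: F + μ_s N = mg sin 55°, so F = 176.789 − 33.423 = 143.366 N.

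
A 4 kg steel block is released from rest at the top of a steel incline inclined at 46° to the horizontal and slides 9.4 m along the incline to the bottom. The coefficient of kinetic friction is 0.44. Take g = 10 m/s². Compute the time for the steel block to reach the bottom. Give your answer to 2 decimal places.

The weight component along the incline is mg sin 46° = 28.774 N and the normal force is N = mg cos 46° = 27.786 N.
Friction up the slope is f = μN = 0.44 × 27.786 = 12.226 N, so the net downslope force is 28.774 − 12.226 = 16.548 N and a = 16.548 / 4 = 4.1370 m/s².
Starting from rest, L = ½at², so t = √(2L/a) = √(2 × 9.4 / 4.1370) = 2.1317 s.

2.13 s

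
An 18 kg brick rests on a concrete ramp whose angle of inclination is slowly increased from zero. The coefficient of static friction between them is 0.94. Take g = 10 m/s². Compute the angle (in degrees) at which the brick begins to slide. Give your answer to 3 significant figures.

At the threshold of sliding, static friction is at its maximum μ_s N and exactly balances the weight component along the incline: mg sin θ = μ_s mg cos θ.
Hence tan θ = μ_s = 0.94, so θ = arctan(0.94) = 43.2285°.

43.2°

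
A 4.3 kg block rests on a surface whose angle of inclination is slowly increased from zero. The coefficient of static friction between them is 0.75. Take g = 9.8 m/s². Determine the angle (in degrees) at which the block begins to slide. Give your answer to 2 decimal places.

At the threshold of sliding, static friction is at its maximum μ_s N and exactly balances the weight component along the incline: mg sin θ = μ_s mg cos θ.
Hence tan θ = μ_s = 0.75, so θ = arctan(0.75) = 36.8699°.

36.87°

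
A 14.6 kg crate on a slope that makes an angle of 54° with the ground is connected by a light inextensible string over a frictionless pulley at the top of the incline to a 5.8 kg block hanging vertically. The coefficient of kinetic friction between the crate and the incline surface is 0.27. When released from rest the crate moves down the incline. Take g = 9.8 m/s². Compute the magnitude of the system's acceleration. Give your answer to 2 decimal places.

1.77 m/s²

For the crate on the incline: the weight component along the slope is m₁g sin 54° = 14.6 × 9.8 × 0.8090 = 115.752 N and the normal force is N = m₁g cos 54° = 84.100 N.
Kinetic friction opposes the crate's motion down the incline: f = μN = 0.27 × 84.100 = 22.707 N acting up the slope.
Newton's second law for the crate (down-slope positive): 115.752 − 22.707 − T = 14.6 a. For the hanging block (upward positive): T − 5.8 × 9.8 = 5.8 a.
Adding the two equations eliminates T: 36.205 = 20.4 a, so a = 1.7748 m/s².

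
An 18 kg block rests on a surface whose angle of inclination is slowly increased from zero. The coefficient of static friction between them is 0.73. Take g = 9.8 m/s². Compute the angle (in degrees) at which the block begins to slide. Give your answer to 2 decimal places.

36.13°

At the threshold of sliding, static friction is at its maximum μ_s N and exactly balances the weight component along the incline: mg sin θ = μ_s mg cos θ.
Hence tan θ = μ_s = 0.73, so θ = arctan(0.73) = 36.1294°.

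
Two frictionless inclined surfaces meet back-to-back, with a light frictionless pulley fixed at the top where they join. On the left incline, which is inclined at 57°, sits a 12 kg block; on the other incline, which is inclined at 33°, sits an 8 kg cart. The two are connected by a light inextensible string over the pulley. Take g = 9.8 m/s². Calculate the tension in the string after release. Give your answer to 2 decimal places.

Resolve each weight along its own incline: the 12 kg mass has component 12 × 9.8 × sin 57° = 98.628 N down its slope, and the 8 kg mass has 8 × 9.8 × sin 33° = 42.700 N down its slope.
The 12 kg side's 98.628 N exceeds the other side's 42.700 N, so that mass slides down and the 8 kg mass slides up. Taking that direction as positive, Newton's second law for the whole system gives 98.628 − 42.700 = (12 + 8) a, so a = 55.928 / 20 = 2.7964 m/s².
For the 8 kg mass (up-slope positive): T − 42.700 = 8 × 2.7964, so T = 65.071 N.

65.07 N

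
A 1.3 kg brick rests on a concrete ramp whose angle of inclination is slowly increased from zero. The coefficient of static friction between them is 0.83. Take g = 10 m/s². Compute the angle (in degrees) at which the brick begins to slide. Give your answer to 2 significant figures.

40°

At the threshold of sliding, static friction is at its maximum μ_s N and exactly balances the weight component along the incline: mg sin θ = μ_s mg cos θ.
Hence tan θ = μ_s = 0.83, so θ = arctan(0.83) = 39.6927°.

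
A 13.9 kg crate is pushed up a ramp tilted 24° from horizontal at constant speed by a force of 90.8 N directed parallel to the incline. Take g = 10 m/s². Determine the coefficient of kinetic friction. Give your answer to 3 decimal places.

0.270

At constant speed ΣF = 0 along the incline. The applied 90.8 N acts up the slope; the weight component mg sin 24° = 56.536 N and kinetic friction μN both act down the slope.
So 90.8 = 56.536 + μ × 126.983, giving μ = (90.8 − 56.536) / 126.983 = 0.2698.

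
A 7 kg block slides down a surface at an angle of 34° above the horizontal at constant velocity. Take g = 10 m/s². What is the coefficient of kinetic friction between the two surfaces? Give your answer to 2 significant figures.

At constant velocity the net force along the incline is zero: mg sin 34° = μ mg cos 34°.
So μ = tan 34° = 0.5592 / 0.8290 = 0.6745.

0.67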